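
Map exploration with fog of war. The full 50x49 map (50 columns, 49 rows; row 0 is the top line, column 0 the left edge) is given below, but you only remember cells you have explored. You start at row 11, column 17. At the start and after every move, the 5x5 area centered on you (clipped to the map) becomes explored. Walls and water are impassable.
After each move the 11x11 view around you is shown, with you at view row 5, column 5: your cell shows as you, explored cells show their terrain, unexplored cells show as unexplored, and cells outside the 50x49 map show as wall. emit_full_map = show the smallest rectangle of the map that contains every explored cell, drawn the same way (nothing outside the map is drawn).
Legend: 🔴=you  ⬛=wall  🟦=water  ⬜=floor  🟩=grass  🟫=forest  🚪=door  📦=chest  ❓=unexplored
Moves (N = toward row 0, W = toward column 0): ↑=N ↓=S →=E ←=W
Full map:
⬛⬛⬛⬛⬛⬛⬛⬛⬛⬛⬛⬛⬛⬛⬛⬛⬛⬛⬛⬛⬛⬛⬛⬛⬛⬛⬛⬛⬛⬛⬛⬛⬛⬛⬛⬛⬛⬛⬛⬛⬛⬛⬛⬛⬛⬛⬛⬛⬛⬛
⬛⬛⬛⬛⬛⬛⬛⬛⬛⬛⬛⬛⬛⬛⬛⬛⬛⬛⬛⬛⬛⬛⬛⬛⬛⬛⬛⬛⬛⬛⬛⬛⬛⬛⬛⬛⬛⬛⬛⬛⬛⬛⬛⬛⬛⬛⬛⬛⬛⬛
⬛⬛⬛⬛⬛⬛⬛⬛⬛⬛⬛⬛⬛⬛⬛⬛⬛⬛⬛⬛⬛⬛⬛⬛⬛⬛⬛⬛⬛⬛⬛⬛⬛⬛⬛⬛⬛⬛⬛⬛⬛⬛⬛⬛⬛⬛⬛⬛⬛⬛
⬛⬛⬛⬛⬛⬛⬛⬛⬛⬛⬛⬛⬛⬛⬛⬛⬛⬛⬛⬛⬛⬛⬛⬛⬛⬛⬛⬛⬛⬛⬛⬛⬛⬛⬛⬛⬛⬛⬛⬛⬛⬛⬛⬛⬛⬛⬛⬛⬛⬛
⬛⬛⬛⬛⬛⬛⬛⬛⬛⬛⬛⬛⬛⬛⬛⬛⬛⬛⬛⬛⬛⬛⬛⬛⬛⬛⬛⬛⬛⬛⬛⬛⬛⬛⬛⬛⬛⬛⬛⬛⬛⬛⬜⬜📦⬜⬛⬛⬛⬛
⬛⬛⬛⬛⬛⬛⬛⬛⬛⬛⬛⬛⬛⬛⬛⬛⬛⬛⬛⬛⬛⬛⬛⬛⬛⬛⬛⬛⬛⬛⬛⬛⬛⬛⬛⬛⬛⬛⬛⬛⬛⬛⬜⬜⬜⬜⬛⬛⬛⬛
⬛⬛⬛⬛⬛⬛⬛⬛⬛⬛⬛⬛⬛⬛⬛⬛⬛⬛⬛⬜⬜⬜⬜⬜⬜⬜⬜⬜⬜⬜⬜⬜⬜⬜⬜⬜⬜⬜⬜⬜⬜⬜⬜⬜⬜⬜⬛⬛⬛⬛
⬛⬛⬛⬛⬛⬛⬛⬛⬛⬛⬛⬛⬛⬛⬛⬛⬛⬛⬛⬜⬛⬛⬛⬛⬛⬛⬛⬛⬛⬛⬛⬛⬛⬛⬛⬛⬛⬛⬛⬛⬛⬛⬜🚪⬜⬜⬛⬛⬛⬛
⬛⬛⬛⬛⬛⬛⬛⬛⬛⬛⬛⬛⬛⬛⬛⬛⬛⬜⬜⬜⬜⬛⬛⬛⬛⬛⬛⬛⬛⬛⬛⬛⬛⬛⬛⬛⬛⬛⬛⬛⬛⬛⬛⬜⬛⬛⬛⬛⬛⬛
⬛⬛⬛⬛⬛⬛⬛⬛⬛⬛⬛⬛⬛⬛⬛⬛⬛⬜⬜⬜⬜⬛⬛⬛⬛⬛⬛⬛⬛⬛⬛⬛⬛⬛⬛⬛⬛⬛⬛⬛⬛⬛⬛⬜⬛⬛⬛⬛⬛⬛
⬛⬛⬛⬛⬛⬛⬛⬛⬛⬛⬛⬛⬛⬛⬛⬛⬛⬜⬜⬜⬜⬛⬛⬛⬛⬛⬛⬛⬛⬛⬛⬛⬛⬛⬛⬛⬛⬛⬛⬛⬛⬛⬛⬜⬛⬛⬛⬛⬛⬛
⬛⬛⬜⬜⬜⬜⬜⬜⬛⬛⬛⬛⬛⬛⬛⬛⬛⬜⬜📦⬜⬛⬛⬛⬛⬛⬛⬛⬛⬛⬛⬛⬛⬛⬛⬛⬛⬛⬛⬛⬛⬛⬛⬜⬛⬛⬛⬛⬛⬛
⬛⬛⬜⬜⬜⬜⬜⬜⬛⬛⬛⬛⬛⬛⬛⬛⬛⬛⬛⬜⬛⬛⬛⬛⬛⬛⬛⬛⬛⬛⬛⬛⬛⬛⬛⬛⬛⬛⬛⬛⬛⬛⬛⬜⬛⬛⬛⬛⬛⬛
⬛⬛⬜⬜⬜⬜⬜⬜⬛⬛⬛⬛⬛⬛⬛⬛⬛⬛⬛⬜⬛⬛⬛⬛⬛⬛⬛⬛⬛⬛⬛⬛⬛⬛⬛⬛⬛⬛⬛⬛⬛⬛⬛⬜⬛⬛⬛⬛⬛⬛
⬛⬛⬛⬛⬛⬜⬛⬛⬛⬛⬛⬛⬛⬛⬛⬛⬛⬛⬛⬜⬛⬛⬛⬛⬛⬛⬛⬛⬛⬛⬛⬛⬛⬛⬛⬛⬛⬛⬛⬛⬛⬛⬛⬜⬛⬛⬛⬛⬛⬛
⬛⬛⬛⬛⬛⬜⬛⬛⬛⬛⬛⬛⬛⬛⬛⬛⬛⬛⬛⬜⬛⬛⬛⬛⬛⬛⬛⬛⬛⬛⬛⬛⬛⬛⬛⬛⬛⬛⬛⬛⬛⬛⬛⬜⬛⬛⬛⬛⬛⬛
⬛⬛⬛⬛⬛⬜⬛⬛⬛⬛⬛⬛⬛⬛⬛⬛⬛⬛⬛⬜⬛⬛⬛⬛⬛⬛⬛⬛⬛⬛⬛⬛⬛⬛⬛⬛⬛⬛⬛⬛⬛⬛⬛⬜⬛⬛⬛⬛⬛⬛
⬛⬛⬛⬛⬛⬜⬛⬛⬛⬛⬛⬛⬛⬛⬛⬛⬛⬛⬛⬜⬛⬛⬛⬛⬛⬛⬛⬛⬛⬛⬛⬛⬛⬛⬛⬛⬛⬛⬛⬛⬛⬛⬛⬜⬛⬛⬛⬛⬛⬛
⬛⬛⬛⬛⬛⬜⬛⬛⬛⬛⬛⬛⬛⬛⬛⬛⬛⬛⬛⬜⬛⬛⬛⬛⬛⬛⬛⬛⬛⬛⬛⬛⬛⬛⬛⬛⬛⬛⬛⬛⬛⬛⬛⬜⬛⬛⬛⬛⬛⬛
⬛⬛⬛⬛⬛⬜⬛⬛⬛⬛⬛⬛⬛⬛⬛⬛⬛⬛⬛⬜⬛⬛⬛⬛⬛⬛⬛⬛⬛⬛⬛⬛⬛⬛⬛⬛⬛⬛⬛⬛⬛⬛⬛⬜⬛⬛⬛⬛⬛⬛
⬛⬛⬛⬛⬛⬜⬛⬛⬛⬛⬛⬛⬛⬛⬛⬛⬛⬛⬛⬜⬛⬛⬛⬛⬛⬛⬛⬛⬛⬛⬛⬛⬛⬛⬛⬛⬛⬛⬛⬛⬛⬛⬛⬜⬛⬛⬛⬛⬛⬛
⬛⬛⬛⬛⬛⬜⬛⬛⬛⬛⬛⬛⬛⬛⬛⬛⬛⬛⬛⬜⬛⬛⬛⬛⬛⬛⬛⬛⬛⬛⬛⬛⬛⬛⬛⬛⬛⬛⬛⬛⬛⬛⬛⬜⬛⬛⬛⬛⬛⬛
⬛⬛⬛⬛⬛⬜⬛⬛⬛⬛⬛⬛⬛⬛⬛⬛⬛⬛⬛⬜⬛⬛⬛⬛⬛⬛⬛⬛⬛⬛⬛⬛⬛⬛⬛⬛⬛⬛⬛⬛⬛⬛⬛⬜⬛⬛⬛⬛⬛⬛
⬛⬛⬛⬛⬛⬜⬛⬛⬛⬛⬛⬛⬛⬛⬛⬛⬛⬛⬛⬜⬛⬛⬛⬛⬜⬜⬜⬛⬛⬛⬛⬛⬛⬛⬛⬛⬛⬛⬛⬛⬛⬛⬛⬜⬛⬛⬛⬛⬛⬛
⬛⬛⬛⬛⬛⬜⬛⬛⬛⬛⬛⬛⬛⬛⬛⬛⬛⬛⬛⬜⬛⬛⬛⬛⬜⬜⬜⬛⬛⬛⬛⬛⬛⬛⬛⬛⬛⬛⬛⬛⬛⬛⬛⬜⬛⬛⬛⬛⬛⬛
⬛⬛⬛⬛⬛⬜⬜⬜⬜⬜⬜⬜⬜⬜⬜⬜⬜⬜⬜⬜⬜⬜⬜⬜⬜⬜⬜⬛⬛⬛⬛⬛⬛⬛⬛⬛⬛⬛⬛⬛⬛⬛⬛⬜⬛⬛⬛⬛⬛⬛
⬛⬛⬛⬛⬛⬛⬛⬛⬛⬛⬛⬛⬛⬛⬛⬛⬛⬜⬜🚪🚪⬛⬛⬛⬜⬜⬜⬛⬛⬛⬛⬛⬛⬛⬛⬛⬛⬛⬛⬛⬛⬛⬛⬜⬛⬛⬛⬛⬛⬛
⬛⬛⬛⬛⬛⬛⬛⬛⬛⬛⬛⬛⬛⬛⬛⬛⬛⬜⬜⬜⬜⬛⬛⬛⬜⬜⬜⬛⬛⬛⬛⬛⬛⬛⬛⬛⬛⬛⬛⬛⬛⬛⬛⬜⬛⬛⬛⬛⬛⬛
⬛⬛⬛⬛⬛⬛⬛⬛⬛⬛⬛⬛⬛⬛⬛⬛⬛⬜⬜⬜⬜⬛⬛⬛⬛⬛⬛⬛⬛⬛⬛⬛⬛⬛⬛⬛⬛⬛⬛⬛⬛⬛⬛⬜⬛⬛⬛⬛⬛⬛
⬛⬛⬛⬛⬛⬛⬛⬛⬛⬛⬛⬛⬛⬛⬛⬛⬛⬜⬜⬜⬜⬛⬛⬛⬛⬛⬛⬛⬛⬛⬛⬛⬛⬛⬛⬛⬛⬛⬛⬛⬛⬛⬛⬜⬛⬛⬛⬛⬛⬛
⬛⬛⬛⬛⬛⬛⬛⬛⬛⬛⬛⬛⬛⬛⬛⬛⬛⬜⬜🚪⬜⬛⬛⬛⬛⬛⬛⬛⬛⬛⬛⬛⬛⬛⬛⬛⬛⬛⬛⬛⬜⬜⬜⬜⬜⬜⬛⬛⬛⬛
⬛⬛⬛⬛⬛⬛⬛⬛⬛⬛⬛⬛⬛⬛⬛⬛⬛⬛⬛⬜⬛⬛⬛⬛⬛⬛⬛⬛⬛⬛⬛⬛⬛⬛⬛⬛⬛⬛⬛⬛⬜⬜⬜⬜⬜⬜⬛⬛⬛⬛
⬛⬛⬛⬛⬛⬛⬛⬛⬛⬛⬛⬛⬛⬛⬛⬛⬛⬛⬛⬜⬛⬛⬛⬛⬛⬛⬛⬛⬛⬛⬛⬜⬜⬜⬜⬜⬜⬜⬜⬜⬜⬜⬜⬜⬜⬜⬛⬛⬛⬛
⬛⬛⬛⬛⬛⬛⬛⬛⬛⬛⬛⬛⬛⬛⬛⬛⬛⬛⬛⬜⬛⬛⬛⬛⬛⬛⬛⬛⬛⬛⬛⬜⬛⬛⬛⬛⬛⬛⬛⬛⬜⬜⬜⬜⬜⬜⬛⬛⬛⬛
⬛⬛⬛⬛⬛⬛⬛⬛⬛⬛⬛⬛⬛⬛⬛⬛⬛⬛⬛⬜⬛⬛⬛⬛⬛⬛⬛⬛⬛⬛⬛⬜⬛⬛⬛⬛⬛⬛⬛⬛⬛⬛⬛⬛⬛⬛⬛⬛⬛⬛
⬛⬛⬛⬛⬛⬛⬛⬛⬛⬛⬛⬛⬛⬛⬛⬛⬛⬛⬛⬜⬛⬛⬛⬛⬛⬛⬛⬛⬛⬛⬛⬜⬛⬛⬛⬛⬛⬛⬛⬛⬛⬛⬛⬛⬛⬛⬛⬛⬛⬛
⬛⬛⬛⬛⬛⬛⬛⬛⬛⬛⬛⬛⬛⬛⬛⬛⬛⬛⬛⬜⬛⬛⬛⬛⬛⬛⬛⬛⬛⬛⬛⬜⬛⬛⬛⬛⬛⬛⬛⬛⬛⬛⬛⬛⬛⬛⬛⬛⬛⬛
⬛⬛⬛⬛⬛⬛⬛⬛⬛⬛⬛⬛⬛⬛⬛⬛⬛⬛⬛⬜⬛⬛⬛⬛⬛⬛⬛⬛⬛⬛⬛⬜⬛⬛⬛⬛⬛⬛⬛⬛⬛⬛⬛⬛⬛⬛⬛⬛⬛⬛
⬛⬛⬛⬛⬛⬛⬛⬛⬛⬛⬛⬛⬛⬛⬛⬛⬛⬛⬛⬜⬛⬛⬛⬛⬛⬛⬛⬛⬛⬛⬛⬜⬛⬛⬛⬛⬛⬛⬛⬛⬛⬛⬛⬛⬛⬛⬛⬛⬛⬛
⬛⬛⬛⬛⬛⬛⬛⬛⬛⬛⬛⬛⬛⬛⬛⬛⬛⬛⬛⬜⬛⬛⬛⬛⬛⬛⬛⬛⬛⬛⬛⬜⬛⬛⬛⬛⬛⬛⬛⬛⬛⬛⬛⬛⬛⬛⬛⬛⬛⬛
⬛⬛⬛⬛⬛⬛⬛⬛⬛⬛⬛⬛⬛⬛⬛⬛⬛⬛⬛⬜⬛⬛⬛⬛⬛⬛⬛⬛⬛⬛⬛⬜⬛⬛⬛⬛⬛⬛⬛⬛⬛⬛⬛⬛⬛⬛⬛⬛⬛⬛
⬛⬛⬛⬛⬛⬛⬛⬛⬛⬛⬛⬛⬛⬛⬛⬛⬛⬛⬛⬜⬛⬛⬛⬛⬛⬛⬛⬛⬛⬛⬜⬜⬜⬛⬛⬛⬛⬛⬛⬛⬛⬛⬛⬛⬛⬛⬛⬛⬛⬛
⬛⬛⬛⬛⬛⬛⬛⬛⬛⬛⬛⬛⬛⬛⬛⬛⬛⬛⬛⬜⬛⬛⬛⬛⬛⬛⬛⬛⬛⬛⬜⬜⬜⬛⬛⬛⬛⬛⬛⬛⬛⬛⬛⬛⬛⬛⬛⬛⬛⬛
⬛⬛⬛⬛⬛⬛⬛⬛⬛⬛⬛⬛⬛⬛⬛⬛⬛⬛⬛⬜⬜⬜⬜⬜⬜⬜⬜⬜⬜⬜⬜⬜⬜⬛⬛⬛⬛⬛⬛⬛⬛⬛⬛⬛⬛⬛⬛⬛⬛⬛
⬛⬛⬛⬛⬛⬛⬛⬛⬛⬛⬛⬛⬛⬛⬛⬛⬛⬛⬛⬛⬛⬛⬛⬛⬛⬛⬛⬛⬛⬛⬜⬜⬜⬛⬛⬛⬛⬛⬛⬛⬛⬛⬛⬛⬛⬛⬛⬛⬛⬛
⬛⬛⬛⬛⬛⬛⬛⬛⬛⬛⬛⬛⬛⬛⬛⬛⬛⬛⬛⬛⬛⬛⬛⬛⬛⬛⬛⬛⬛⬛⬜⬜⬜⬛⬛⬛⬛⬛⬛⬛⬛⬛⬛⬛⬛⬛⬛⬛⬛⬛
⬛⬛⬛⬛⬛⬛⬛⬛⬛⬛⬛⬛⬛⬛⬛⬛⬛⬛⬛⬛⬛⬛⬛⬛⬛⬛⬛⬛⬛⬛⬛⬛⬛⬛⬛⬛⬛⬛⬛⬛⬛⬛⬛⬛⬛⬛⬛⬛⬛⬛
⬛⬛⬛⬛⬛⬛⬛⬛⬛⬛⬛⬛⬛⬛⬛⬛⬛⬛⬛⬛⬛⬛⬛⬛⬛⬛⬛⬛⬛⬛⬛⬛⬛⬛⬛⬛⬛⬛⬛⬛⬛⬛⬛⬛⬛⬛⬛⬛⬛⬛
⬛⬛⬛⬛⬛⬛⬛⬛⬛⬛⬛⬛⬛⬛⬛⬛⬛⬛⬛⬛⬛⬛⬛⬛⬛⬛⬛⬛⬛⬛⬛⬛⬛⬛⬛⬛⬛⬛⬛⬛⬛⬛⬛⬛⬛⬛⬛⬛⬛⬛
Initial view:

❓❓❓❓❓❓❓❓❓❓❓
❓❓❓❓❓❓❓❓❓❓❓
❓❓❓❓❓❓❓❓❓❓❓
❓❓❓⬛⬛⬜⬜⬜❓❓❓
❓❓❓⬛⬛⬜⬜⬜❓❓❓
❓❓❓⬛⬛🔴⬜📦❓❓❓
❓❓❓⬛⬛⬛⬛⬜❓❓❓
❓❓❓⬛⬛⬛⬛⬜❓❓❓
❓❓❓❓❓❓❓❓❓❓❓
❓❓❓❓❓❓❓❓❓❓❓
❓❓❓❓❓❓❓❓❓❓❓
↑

❓❓❓❓❓❓❓❓❓❓❓
❓❓❓❓❓❓❓❓❓❓❓
❓❓❓❓❓❓❓❓❓❓❓
❓❓❓⬛⬛⬜⬜⬜❓❓❓
❓❓❓⬛⬛⬜⬜⬜❓❓❓
❓❓❓⬛⬛🔴⬜⬜❓❓❓
❓❓❓⬛⬛⬜⬜📦❓❓❓
❓❓❓⬛⬛⬛⬛⬜❓❓❓
❓❓❓⬛⬛⬛⬛⬜❓❓❓
❓❓❓❓❓❓❓❓❓❓❓
❓❓❓❓❓❓❓❓❓❓❓

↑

❓❓❓❓❓❓❓❓❓❓❓
❓❓❓❓❓❓❓❓❓❓❓
❓❓❓❓❓❓❓❓❓❓❓
❓❓❓⬛⬛⬛⬛⬜❓❓❓
❓❓❓⬛⬛⬜⬜⬜❓❓❓
❓❓❓⬛⬛🔴⬜⬜❓❓❓
❓❓❓⬛⬛⬜⬜⬜❓❓❓
❓❓❓⬛⬛⬜⬜📦❓❓❓
❓❓❓⬛⬛⬛⬛⬜❓❓❓
❓❓❓⬛⬛⬛⬛⬜❓❓❓
❓❓❓❓❓❓❓❓❓❓❓

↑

❓❓❓❓❓❓❓❓❓❓❓
❓❓❓❓❓❓❓❓❓❓❓
❓❓❓❓❓❓❓❓❓❓❓
❓❓❓⬛⬛⬛⬛⬜❓❓❓
❓❓❓⬛⬛⬛⬛⬜❓❓❓
❓❓❓⬛⬛🔴⬜⬜❓❓❓
❓❓❓⬛⬛⬜⬜⬜❓❓❓
❓❓❓⬛⬛⬜⬜⬜❓❓❓
❓❓❓⬛⬛⬜⬜📦❓❓❓
❓❓❓⬛⬛⬛⬛⬜❓❓❓
❓❓❓⬛⬛⬛⬛⬜❓❓❓

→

❓❓❓❓❓❓❓❓❓❓❓
❓❓❓❓❓❓❓❓❓❓❓
❓❓❓❓❓❓❓❓❓❓❓
❓❓⬛⬛⬛⬛⬜⬜❓❓❓
❓❓⬛⬛⬛⬛⬜⬛❓❓❓
❓❓⬛⬛⬜🔴⬜⬜❓❓❓
❓❓⬛⬛⬜⬜⬜⬜❓❓❓
❓❓⬛⬛⬜⬜⬜⬜❓❓❓
❓❓⬛⬛⬜⬜📦❓❓❓❓
❓❓⬛⬛⬛⬛⬜❓❓❓❓
❓❓⬛⬛⬛⬛⬜❓❓❓❓

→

❓❓❓❓❓❓❓❓❓❓❓
❓❓❓❓❓❓❓❓❓❓❓
❓❓❓❓❓❓❓❓❓❓❓
❓⬛⬛⬛⬛⬜⬜⬜❓❓❓
❓⬛⬛⬛⬛⬜⬛⬛❓❓❓
❓⬛⬛⬜⬜🔴⬜⬛❓❓❓
❓⬛⬛⬜⬜⬜⬜⬛❓❓❓
❓⬛⬛⬜⬜⬜⬜⬛❓❓❓
❓⬛⬛⬜⬜📦❓❓❓❓❓
❓⬛⬛⬛⬛⬜❓❓❓❓❓
❓⬛⬛⬛⬛⬜❓❓❓❓❓

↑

❓❓❓❓❓❓❓❓❓❓❓
❓❓❓❓❓❓❓❓❓❓❓
❓❓❓❓❓❓❓❓❓❓❓
❓❓❓⬛⬛⬛⬛⬛❓❓❓
❓⬛⬛⬛⬛⬜⬜⬜❓❓❓
❓⬛⬛⬛⬛🔴⬛⬛❓❓❓
❓⬛⬛⬜⬜⬜⬜⬛❓❓❓
❓⬛⬛⬜⬜⬜⬜⬛❓❓❓
❓⬛⬛⬜⬜⬜⬜⬛❓❓❓
❓⬛⬛⬜⬜📦❓❓❓❓❓
❓⬛⬛⬛⬛⬜❓❓❓❓❓

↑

❓❓❓❓❓❓❓❓❓❓❓
❓❓❓❓❓❓❓❓❓❓❓
❓❓❓❓❓❓❓❓❓❓❓
❓❓❓⬛⬛⬛⬛⬛❓❓❓
❓❓❓⬛⬛⬛⬛⬛❓❓❓
❓⬛⬛⬛⬛🔴⬜⬜❓❓❓
❓⬛⬛⬛⬛⬜⬛⬛❓❓❓
❓⬛⬛⬜⬜⬜⬜⬛❓❓❓
❓⬛⬛⬜⬜⬜⬜⬛❓❓❓
❓⬛⬛⬜⬜⬜⬜⬛❓❓❓
❓⬛⬛⬜⬜📦❓❓❓❓❓

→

❓❓❓❓❓❓❓❓❓❓❓
❓❓❓❓❓❓❓❓❓❓❓
❓❓❓❓❓❓❓❓❓❓❓
❓❓⬛⬛⬛⬛⬛⬛❓❓❓
❓❓⬛⬛⬛⬛⬛⬛❓❓❓
⬛⬛⬛⬛⬜🔴⬜⬜❓❓❓
⬛⬛⬛⬛⬜⬛⬛⬛❓❓❓
⬛⬛⬜⬜⬜⬜⬛⬛❓❓❓
⬛⬛⬜⬜⬜⬜⬛❓❓❓❓
⬛⬛⬜⬜⬜⬜⬛❓❓❓❓
⬛⬛⬜⬜📦❓❓❓❓❓❓

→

❓❓❓❓❓❓❓❓❓❓❓
❓❓❓❓❓❓❓❓❓❓❓
❓❓❓❓❓❓❓❓❓❓❓
❓⬛⬛⬛⬛⬛⬛⬛❓❓❓
❓⬛⬛⬛⬛⬛⬛⬛❓❓❓
⬛⬛⬛⬜⬜🔴⬜⬜❓❓❓
⬛⬛⬛⬜⬛⬛⬛⬛❓❓❓
⬛⬜⬜⬜⬜⬛⬛⬛❓❓❓
⬛⬜⬜⬜⬜⬛❓❓❓❓❓
⬛⬜⬜⬜⬜⬛❓❓❓❓❓
⬛⬜⬜📦❓❓❓❓❓❓❓

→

❓❓❓❓❓❓❓❓❓❓❓
❓❓❓❓❓❓❓❓❓❓❓
❓❓❓❓❓❓❓❓❓❓❓
⬛⬛⬛⬛⬛⬛⬛⬛❓❓❓
⬛⬛⬛⬛⬛⬛⬛⬛❓❓❓
⬛⬛⬜⬜⬜🔴⬜⬜❓❓❓
⬛⬛⬜⬛⬛⬛⬛⬛❓❓❓
⬜⬜⬜⬜⬛⬛⬛⬛❓❓❓
⬜⬜⬜⬜⬛❓❓❓❓❓❓
⬜⬜⬜⬜⬛❓❓❓❓❓❓
⬜⬜📦❓❓❓❓❓❓❓❓

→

❓❓❓❓❓❓❓❓❓❓❓
❓❓❓❓❓❓❓❓❓❓❓
❓❓❓❓❓❓❓❓❓❓❓
⬛⬛⬛⬛⬛⬛⬛⬛❓❓❓
⬛⬛⬛⬛⬛⬛⬛⬛❓❓❓
⬛⬜⬜⬜⬜🔴⬜⬜❓❓❓
⬛⬜⬛⬛⬛⬛⬛⬛❓❓❓
⬜⬜⬜⬛⬛⬛⬛⬛❓❓❓
⬜⬜⬜⬛❓❓❓❓❓❓❓
⬜⬜⬜⬛❓❓❓❓❓❓❓
⬜📦❓❓❓❓❓❓❓❓❓

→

❓❓❓❓❓❓❓❓❓❓❓
❓❓❓❓❓❓❓❓❓❓❓
❓❓❓❓❓❓❓❓❓❓❓
⬛⬛⬛⬛⬛⬛⬛⬛❓❓❓
⬛⬛⬛⬛⬛⬛⬛⬛❓❓❓
⬜⬜⬜⬜⬜🔴⬜⬜❓❓❓
⬜⬛⬛⬛⬛⬛⬛⬛❓❓❓
⬜⬜⬛⬛⬛⬛⬛⬛❓❓❓
⬜⬜⬛❓❓❓❓❓❓❓❓
⬜⬜⬛❓❓❓❓❓❓❓❓
📦❓❓❓❓❓❓❓❓❓❓

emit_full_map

❓❓⬛⬛⬛⬛⬛⬛⬛⬛⬛⬛
❓❓⬛⬛⬛⬛⬛⬛⬛⬛⬛⬛
⬛⬛⬛⬛⬜⬜⬜⬜⬜🔴⬜⬜
⬛⬛⬛⬛⬜⬛⬛⬛⬛⬛⬛⬛
⬛⬛⬜⬜⬜⬜⬛⬛⬛⬛⬛⬛
⬛⬛⬜⬜⬜⬜⬛❓❓❓❓❓
⬛⬛⬜⬜⬜⬜⬛❓❓❓❓❓
⬛⬛⬜⬜📦❓❓❓❓❓❓❓
⬛⬛⬛⬛⬜❓❓❓❓❓❓❓
⬛⬛⬛⬛⬜❓❓❓❓❓❓❓

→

❓❓❓❓❓❓❓❓❓❓❓
❓❓❓❓❓❓❓❓❓❓❓
❓❓❓❓❓❓❓❓❓❓❓
⬛⬛⬛⬛⬛⬛⬛⬛❓❓❓
⬛⬛⬛⬛⬛⬛⬛⬛❓❓❓
⬜⬜⬜⬜⬜🔴⬜⬜❓❓❓
⬛⬛⬛⬛⬛⬛⬛⬛❓❓❓
⬜⬛⬛⬛⬛⬛⬛⬛❓❓❓
⬜⬛❓❓❓❓❓❓❓❓❓
⬜⬛❓❓❓❓❓❓❓❓❓
❓❓❓❓❓❓❓❓❓❓❓

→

❓❓❓❓❓❓❓❓❓❓❓
❓❓❓❓❓❓❓❓❓❓❓
❓❓❓❓❓❓❓❓❓❓❓
⬛⬛⬛⬛⬛⬛⬛⬛❓❓❓
⬛⬛⬛⬛⬛⬛⬛⬛❓❓❓
⬜⬜⬜⬜⬜🔴⬜⬜❓❓❓
⬛⬛⬛⬛⬛⬛⬛⬛❓❓❓
⬛⬛⬛⬛⬛⬛⬛⬛❓❓❓
⬛❓❓❓❓❓❓❓❓❓❓
⬛❓❓❓❓❓❓❓❓❓❓
❓❓❓❓❓❓❓❓❓❓❓

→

❓❓❓❓❓❓❓❓❓❓❓
❓❓❓❓❓❓❓❓❓❓❓
❓❓❓❓❓❓❓❓❓❓❓
⬛⬛⬛⬛⬛⬛⬛⬛❓❓❓
⬛⬛⬛⬛⬛⬛⬛⬛❓❓❓
⬜⬜⬜⬜⬜🔴⬜⬜❓❓❓
⬛⬛⬛⬛⬛⬛⬛⬛❓❓❓
⬛⬛⬛⬛⬛⬛⬛⬛❓❓❓
❓❓❓❓❓❓❓❓❓❓❓
❓❓❓❓❓❓❓❓❓❓❓
❓❓❓❓❓❓❓❓❓❓❓

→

❓❓❓❓❓❓❓❓❓❓❓
❓❓❓❓❓❓❓❓❓❓❓
❓❓❓❓❓❓❓❓❓❓❓
⬛⬛⬛⬛⬛⬛⬛⬛❓❓❓
⬛⬛⬛⬛⬛⬛⬛⬛❓❓❓
⬜⬜⬜⬜⬜🔴⬜⬜❓❓❓
⬛⬛⬛⬛⬛⬛⬛⬛❓❓❓
⬛⬛⬛⬛⬛⬛⬛⬛❓❓❓
❓❓❓❓❓❓❓❓❓❓❓
❓❓❓❓❓❓❓❓❓❓❓
❓❓❓❓❓❓❓❓❓❓❓


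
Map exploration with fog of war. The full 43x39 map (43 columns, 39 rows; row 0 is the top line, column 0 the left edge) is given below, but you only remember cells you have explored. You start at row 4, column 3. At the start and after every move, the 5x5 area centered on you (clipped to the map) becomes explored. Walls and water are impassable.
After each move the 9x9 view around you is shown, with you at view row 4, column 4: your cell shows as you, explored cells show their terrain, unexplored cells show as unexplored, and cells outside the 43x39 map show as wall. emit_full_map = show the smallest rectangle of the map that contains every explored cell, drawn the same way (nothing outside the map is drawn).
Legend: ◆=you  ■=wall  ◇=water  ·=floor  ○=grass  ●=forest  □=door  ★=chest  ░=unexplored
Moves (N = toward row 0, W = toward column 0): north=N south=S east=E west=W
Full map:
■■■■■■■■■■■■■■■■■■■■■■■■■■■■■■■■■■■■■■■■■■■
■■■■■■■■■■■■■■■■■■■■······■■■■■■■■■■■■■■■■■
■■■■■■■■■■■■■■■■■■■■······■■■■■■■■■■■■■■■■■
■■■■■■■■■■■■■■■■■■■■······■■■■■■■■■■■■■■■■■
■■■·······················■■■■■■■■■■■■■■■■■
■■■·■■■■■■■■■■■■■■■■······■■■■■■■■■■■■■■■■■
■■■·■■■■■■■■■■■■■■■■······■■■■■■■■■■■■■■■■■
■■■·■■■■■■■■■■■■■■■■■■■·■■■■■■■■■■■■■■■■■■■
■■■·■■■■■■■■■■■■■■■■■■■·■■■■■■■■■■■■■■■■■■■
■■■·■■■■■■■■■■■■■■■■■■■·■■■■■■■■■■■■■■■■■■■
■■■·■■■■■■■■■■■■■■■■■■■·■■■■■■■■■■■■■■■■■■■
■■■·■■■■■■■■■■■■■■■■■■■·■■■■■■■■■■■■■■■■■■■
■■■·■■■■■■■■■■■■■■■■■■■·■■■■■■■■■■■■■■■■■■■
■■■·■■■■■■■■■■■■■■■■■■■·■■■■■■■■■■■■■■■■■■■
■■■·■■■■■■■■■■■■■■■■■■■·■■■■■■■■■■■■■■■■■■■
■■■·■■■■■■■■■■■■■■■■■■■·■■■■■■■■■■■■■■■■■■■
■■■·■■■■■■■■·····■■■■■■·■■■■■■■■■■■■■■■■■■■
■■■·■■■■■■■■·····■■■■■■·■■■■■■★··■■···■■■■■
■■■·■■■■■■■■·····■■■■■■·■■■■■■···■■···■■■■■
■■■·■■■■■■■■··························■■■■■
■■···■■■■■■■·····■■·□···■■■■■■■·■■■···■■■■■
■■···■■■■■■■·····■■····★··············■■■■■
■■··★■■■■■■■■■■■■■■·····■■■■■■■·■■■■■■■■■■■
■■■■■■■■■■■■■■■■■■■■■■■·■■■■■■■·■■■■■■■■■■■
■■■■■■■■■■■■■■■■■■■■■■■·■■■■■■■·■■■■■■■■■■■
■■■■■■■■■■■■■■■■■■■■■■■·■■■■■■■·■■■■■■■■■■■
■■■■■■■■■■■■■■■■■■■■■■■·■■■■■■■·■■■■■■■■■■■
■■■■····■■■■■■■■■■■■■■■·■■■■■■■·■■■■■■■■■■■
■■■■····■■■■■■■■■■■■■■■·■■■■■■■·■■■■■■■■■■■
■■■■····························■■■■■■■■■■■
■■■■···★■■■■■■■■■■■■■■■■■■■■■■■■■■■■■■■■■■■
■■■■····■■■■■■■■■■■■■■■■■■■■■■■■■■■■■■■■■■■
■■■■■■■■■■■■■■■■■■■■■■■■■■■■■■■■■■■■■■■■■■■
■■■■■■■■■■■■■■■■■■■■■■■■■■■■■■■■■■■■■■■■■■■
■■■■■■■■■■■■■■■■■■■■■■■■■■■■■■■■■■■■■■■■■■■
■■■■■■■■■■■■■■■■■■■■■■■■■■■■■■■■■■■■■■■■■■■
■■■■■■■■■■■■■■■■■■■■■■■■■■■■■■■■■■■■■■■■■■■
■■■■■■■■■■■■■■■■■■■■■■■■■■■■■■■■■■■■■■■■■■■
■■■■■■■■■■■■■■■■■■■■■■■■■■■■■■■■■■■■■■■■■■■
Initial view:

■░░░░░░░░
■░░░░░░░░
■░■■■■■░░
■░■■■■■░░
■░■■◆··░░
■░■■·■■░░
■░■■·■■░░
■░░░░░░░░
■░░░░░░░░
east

░░░░░░░░░
░░░░░░░░░
░■■■■■■░░
░■■■■■■░░
░■■·◆··░░
░■■·■■■░░
░■■·■■■░░
░░░░░░░░░
░░░░░░░░░

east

░░░░░░░░░
░░░░░░░░░
■■■■■■■░░
■■■■■■■░░
■■··◆··░░
■■·■■■■░░
■■·■■■■░░
░░░░░░░░░
░░░░░░░░░

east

░░░░░░░░░
░░░░░░░░░
■■■■■■■░░
■■■■■■■░░
■···◆··░░
■·■■■■■░░
■·■■■■■░░
░░░░░░░░░
░░░░░░░░░

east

░░░░░░░░░
░░░░░░░░░
■■■■■■■░░
■■■■■■■░░
····◆··░░
·■■■■■■░░
·■■■■■■░░
░░░░░░░░░
░░░░░░░░░

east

░░░░░░░░░
░░░░░░░░░
■■■■■■■░░
■■■■■■■░░
····◆··░░
■■■■■■■░░
■■■■■■■░░
░░░░░░░░░
░░░░░░░░░

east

░░░░░░░░░
░░░░░░░░░
■■■■■■■░░
■■■■■■■░░
····◆··░░
■■■■■■■░░
■■■■■■■░░
░░░░░░░░░
░░░░░░░░░

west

░░░░░░░░░
░░░░░░░░░
■■■■■■■■░
■■■■■■■■░
····◆···░
■■■■■■■■░
■■■■■■■■░
░░░░░░░░░
░░░░░░░░░


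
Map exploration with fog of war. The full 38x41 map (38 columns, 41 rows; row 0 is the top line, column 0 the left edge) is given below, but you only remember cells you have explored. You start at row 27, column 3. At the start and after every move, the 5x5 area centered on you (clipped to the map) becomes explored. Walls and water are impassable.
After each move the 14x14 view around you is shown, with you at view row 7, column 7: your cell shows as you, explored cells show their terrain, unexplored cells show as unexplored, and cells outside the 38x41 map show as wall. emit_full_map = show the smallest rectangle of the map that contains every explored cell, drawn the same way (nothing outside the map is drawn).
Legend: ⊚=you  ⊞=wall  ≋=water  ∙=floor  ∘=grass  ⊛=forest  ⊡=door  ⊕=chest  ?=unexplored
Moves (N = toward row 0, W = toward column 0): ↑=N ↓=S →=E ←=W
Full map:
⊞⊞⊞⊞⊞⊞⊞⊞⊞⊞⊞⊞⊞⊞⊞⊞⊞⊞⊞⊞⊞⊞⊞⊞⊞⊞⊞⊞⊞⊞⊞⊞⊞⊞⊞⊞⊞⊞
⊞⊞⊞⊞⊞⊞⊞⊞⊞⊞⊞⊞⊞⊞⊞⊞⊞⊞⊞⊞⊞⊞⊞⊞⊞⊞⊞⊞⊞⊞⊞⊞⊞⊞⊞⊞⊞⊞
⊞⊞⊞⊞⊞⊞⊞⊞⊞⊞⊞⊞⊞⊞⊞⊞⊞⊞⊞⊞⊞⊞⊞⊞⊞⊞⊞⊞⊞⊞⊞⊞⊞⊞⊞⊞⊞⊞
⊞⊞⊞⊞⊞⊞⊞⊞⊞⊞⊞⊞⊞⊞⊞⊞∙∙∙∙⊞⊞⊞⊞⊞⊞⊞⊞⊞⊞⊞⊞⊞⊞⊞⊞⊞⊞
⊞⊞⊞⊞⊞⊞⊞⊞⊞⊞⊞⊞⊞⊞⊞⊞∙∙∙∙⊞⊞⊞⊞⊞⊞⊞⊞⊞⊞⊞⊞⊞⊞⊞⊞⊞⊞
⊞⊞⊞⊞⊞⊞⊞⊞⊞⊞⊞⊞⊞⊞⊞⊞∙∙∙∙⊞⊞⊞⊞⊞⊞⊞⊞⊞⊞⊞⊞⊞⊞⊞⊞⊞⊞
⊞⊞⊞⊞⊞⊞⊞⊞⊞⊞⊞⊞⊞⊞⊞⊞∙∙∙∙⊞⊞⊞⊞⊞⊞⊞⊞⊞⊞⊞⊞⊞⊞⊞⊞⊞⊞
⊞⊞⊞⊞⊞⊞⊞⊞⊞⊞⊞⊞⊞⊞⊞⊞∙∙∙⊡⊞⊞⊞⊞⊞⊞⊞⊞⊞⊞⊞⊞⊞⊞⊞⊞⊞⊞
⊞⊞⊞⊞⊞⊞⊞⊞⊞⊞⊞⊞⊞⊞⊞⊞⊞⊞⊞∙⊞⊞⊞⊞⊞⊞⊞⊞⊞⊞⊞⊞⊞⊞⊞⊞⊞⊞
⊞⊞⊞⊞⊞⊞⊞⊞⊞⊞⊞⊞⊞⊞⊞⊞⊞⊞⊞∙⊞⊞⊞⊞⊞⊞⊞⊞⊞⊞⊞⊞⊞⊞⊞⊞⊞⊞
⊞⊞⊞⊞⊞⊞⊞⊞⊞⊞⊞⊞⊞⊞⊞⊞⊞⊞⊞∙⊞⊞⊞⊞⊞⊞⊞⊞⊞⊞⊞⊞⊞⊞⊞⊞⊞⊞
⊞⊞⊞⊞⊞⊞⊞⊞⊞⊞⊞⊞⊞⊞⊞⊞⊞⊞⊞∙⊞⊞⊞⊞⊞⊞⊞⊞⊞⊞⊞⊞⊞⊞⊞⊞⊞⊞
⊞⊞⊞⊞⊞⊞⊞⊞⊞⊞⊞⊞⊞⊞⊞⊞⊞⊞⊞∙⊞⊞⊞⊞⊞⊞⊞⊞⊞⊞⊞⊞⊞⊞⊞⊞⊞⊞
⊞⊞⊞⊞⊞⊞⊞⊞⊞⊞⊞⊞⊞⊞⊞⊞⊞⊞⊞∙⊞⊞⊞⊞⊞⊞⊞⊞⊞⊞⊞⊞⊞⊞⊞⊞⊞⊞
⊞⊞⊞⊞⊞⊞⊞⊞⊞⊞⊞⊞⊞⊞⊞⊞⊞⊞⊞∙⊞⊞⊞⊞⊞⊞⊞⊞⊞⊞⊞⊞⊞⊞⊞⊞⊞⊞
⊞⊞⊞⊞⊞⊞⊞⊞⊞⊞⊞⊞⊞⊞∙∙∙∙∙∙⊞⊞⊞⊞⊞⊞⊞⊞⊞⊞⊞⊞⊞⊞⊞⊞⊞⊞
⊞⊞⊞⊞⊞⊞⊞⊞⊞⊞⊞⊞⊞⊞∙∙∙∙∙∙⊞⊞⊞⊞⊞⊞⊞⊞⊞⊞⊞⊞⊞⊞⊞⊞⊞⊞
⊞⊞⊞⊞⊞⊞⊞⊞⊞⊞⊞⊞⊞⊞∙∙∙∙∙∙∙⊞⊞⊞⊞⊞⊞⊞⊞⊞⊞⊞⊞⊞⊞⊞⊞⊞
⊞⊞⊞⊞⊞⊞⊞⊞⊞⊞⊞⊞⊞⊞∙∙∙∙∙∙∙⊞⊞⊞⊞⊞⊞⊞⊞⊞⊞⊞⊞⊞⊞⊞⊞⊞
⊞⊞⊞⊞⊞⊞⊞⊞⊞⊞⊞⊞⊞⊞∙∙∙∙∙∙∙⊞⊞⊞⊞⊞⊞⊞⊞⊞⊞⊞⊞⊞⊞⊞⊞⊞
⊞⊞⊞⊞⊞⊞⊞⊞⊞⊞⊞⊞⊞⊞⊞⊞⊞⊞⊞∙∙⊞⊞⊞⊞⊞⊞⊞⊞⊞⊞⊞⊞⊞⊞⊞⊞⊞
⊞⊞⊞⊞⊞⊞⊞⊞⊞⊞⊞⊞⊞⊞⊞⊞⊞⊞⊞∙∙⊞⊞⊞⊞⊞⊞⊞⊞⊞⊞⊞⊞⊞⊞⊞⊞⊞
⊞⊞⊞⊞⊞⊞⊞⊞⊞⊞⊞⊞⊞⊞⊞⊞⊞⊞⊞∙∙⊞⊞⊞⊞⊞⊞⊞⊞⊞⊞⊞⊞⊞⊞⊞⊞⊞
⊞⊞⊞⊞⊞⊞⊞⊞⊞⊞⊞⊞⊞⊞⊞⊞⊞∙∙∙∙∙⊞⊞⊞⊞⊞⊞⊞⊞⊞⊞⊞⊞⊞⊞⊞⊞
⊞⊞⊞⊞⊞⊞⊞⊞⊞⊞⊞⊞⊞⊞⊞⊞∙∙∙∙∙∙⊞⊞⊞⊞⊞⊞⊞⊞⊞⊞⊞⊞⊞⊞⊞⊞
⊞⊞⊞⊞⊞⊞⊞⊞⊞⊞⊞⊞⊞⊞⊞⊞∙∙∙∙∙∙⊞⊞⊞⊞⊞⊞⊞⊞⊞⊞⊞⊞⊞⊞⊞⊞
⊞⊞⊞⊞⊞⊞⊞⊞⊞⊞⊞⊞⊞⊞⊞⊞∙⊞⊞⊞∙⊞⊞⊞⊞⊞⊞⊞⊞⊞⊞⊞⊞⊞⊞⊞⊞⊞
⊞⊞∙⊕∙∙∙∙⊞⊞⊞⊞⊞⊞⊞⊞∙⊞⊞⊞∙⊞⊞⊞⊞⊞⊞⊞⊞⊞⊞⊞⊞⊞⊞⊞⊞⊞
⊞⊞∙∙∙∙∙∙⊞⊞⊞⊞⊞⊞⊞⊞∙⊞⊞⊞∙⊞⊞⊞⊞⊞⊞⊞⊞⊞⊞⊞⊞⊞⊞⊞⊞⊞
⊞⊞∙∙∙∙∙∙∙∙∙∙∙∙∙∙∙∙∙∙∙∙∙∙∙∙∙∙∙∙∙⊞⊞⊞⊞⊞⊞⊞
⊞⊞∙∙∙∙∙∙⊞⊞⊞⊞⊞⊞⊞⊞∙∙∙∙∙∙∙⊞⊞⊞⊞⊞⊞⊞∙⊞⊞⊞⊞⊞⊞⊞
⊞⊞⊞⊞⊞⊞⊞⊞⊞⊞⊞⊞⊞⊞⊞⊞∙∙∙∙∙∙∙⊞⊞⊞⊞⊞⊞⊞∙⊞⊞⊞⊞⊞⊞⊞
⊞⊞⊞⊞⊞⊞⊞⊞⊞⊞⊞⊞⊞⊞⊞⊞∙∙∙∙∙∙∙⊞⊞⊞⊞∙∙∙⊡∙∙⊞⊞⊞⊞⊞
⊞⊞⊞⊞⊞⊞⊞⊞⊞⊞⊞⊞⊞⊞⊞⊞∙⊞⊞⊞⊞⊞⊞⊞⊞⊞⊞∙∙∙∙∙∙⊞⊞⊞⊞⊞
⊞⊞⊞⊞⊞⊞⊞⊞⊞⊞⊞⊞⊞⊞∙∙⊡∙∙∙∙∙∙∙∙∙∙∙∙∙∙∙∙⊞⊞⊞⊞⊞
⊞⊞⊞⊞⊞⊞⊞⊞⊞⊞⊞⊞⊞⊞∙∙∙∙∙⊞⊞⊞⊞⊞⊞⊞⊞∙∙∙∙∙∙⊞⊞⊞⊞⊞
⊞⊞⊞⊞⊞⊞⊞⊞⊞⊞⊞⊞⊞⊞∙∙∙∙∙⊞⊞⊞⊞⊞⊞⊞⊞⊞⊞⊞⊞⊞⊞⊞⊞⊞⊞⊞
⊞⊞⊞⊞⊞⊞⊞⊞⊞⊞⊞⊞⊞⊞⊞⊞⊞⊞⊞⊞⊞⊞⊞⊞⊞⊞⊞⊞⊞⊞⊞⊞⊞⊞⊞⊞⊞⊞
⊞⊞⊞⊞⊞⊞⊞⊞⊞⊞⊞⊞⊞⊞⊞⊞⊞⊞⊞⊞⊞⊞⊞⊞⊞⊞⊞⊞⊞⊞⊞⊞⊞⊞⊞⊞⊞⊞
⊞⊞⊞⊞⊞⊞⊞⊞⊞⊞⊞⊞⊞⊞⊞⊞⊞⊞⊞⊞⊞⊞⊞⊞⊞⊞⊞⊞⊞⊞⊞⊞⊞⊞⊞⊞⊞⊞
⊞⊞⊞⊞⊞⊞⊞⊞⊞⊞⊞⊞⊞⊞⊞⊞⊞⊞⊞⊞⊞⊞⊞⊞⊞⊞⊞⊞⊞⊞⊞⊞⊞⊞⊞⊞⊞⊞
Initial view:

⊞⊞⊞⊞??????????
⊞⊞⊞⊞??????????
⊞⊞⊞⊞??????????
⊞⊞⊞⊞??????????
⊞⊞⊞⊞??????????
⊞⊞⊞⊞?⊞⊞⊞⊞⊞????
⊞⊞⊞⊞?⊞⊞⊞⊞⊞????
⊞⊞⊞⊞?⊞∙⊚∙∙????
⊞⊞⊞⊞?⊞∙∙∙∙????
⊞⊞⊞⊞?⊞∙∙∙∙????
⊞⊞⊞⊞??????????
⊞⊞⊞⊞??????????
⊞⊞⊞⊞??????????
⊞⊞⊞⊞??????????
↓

⊞⊞⊞⊞??????????
⊞⊞⊞⊞??????????
⊞⊞⊞⊞??????????
⊞⊞⊞⊞??????????
⊞⊞⊞⊞?⊞⊞⊞⊞⊞????
⊞⊞⊞⊞?⊞⊞⊞⊞⊞????
⊞⊞⊞⊞?⊞∙⊕∙∙????
⊞⊞⊞⊞?⊞∙⊚∙∙????
⊞⊞⊞⊞?⊞∙∙∙∙????
⊞⊞⊞⊞?⊞∙∙∙∙????
⊞⊞⊞⊞??????????
⊞⊞⊞⊞??????????
⊞⊞⊞⊞??????????
⊞⊞⊞⊞??????????

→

⊞⊞⊞???????????
⊞⊞⊞???????????
⊞⊞⊞???????????
⊞⊞⊞???????????
⊞⊞⊞?⊞⊞⊞⊞⊞?????
⊞⊞⊞?⊞⊞⊞⊞⊞⊞????
⊞⊞⊞?⊞∙⊕∙∙∙????
⊞⊞⊞?⊞∙∙⊚∙∙????
⊞⊞⊞?⊞∙∙∙∙∙????
⊞⊞⊞?⊞∙∙∙∙∙????
⊞⊞⊞???????????
⊞⊞⊞???????????
⊞⊞⊞???????????
⊞⊞⊞???????????

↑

⊞⊞⊞???????????
⊞⊞⊞???????????
⊞⊞⊞???????????
⊞⊞⊞???????????
⊞⊞⊞???????????
⊞⊞⊞?⊞⊞⊞⊞⊞⊞????
⊞⊞⊞?⊞⊞⊞⊞⊞⊞????
⊞⊞⊞?⊞∙⊕⊚∙∙????
⊞⊞⊞?⊞∙∙∙∙∙????
⊞⊞⊞?⊞∙∙∙∙∙????
⊞⊞⊞?⊞∙∙∙∙∙????
⊞⊞⊞???????????
⊞⊞⊞???????????
⊞⊞⊞???????????

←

⊞⊞⊞⊞??????????
⊞⊞⊞⊞??????????
⊞⊞⊞⊞??????????
⊞⊞⊞⊞??????????
⊞⊞⊞⊞??????????
⊞⊞⊞⊞?⊞⊞⊞⊞⊞⊞???
⊞⊞⊞⊞?⊞⊞⊞⊞⊞⊞???
⊞⊞⊞⊞?⊞∙⊚∙∙∙???
⊞⊞⊞⊞?⊞∙∙∙∙∙???
⊞⊞⊞⊞?⊞∙∙∙∙∙???
⊞⊞⊞⊞?⊞∙∙∙∙∙???
⊞⊞⊞⊞??????????
⊞⊞⊞⊞??????????
⊞⊞⊞⊞??????????

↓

⊞⊞⊞⊞??????????
⊞⊞⊞⊞??????????
⊞⊞⊞⊞??????????
⊞⊞⊞⊞??????????
⊞⊞⊞⊞?⊞⊞⊞⊞⊞⊞???
⊞⊞⊞⊞?⊞⊞⊞⊞⊞⊞???
⊞⊞⊞⊞?⊞∙⊕∙∙∙???
⊞⊞⊞⊞?⊞∙⊚∙∙∙???
⊞⊞⊞⊞?⊞∙∙∙∙∙???
⊞⊞⊞⊞?⊞∙∙∙∙∙???
⊞⊞⊞⊞??????????
⊞⊞⊞⊞??????????
⊞⊞⊞⊞??????????
⊞⊞⊞⊞??????????

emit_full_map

⊞⊞⊞⊞⊞⊞
⊞⊞⊞⊞⊞⊞
⊞∙⊕∙∙∙
⊞∙⊚∙∙∙
⊞∙∙∙∙∙
⊞∙∙∙∙∙

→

⊞⊞⊞???????????
⊞⊞⊞???????????
⊞⊞⊞???????????
⊞⊞⊞???????????
⊞⊞⊞?⊞⊞⊞⊞⊞⊞????
⊞⊞⊞?⊞⊞⊞⊞⊞⊞????
⊞⊞⊞?⊞∙⊕∙∙∙????
⊞⊞⊞?⊞∙∙⊚∙∙????
⊞⊞⊞?⊞∙∙∙∙∙????
⊞⊞⊞?⊞∙∙∙∙∙????
⊞⊞⊞???????????
⊞⊞⊞???????????
⊞⊞⊞???????????
⊞⊞⊞???????????

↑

⊞⊞⊞???????????
⊞⊞⊞???????????
⊞⊞⊞???????????
⊞⊞⊞???????????
⊞⊞⊞???????????
⊞⊞⊞?⊞⊞⊞⊞⊞⊞????
⊞⊞⊞?⊞⊞⊞⊞⊞⊞????
⊞⊞⊞?⊞∙⊕⊚∙∙????
⊞⊞⊞?⊞∙∙∙∙∙????
⊞⊞⊞?⊞∙∙∙∙∙????
⊞⊞⊞?⊞∙∙∙∙∙????
⊞⊞⊞???????????
⊞⊞⊞???????????
⊞⊞⊞???????????

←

⊞⊞⊞⊞??????????
⊞⊞⊞⊞??????????
⊞⊞⊞⊞??????????
⊞⊞⊞⊞??????????
⊞⊞⊞⊞??????????
⊞⊞⊞⊞?⊞⊞⊞⊞⊞⊞???
⊞⊞⊞⊞?⊞⊞⊞⊞⊞⊞???
⊞⊞⊞⊞?⊞∙⊚∙∙∙???
⊞⊞⊞⊞?⊞∙∙∙∙∙???
⊞⊞⊞⊞?⊞∙∙∙∙∙???
⊞⊞⊞⊞?⊞∙∙∙∙∙???
⊞⊞⊞⊞??????????
⊞⊞⊞⊞??????????
⊞⊞⊞⊞??????????

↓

⊞⊞⊞⊞??????????
⊞⊞⊞⊞??????????
⊞⊞⊞⊞??????????
⊞⊞⊞⊞??????????
⊞⊞⊞⊞?⊞⊞⊞⊞⊞⊞???
⊞⊞⊞⊞?⊞⊞⊞⊞⊞⊞???
⊞⊞⊞⊞?⊞∙⊕∙∙∙???
⊞⊞⊞⊞?⊞∙⊚∙∙∙???
⊞⊞⊞⊞?⊞∙∙∙∙∙???
⊞⊞⊞⊞?⊞∙∙∙∙∙???
⊞⊞⊞⊞??????????
⊞⊞⊞⊞??????????
⊞⊞⊞⊞??????????
⊞⊞⊞⊞??????????


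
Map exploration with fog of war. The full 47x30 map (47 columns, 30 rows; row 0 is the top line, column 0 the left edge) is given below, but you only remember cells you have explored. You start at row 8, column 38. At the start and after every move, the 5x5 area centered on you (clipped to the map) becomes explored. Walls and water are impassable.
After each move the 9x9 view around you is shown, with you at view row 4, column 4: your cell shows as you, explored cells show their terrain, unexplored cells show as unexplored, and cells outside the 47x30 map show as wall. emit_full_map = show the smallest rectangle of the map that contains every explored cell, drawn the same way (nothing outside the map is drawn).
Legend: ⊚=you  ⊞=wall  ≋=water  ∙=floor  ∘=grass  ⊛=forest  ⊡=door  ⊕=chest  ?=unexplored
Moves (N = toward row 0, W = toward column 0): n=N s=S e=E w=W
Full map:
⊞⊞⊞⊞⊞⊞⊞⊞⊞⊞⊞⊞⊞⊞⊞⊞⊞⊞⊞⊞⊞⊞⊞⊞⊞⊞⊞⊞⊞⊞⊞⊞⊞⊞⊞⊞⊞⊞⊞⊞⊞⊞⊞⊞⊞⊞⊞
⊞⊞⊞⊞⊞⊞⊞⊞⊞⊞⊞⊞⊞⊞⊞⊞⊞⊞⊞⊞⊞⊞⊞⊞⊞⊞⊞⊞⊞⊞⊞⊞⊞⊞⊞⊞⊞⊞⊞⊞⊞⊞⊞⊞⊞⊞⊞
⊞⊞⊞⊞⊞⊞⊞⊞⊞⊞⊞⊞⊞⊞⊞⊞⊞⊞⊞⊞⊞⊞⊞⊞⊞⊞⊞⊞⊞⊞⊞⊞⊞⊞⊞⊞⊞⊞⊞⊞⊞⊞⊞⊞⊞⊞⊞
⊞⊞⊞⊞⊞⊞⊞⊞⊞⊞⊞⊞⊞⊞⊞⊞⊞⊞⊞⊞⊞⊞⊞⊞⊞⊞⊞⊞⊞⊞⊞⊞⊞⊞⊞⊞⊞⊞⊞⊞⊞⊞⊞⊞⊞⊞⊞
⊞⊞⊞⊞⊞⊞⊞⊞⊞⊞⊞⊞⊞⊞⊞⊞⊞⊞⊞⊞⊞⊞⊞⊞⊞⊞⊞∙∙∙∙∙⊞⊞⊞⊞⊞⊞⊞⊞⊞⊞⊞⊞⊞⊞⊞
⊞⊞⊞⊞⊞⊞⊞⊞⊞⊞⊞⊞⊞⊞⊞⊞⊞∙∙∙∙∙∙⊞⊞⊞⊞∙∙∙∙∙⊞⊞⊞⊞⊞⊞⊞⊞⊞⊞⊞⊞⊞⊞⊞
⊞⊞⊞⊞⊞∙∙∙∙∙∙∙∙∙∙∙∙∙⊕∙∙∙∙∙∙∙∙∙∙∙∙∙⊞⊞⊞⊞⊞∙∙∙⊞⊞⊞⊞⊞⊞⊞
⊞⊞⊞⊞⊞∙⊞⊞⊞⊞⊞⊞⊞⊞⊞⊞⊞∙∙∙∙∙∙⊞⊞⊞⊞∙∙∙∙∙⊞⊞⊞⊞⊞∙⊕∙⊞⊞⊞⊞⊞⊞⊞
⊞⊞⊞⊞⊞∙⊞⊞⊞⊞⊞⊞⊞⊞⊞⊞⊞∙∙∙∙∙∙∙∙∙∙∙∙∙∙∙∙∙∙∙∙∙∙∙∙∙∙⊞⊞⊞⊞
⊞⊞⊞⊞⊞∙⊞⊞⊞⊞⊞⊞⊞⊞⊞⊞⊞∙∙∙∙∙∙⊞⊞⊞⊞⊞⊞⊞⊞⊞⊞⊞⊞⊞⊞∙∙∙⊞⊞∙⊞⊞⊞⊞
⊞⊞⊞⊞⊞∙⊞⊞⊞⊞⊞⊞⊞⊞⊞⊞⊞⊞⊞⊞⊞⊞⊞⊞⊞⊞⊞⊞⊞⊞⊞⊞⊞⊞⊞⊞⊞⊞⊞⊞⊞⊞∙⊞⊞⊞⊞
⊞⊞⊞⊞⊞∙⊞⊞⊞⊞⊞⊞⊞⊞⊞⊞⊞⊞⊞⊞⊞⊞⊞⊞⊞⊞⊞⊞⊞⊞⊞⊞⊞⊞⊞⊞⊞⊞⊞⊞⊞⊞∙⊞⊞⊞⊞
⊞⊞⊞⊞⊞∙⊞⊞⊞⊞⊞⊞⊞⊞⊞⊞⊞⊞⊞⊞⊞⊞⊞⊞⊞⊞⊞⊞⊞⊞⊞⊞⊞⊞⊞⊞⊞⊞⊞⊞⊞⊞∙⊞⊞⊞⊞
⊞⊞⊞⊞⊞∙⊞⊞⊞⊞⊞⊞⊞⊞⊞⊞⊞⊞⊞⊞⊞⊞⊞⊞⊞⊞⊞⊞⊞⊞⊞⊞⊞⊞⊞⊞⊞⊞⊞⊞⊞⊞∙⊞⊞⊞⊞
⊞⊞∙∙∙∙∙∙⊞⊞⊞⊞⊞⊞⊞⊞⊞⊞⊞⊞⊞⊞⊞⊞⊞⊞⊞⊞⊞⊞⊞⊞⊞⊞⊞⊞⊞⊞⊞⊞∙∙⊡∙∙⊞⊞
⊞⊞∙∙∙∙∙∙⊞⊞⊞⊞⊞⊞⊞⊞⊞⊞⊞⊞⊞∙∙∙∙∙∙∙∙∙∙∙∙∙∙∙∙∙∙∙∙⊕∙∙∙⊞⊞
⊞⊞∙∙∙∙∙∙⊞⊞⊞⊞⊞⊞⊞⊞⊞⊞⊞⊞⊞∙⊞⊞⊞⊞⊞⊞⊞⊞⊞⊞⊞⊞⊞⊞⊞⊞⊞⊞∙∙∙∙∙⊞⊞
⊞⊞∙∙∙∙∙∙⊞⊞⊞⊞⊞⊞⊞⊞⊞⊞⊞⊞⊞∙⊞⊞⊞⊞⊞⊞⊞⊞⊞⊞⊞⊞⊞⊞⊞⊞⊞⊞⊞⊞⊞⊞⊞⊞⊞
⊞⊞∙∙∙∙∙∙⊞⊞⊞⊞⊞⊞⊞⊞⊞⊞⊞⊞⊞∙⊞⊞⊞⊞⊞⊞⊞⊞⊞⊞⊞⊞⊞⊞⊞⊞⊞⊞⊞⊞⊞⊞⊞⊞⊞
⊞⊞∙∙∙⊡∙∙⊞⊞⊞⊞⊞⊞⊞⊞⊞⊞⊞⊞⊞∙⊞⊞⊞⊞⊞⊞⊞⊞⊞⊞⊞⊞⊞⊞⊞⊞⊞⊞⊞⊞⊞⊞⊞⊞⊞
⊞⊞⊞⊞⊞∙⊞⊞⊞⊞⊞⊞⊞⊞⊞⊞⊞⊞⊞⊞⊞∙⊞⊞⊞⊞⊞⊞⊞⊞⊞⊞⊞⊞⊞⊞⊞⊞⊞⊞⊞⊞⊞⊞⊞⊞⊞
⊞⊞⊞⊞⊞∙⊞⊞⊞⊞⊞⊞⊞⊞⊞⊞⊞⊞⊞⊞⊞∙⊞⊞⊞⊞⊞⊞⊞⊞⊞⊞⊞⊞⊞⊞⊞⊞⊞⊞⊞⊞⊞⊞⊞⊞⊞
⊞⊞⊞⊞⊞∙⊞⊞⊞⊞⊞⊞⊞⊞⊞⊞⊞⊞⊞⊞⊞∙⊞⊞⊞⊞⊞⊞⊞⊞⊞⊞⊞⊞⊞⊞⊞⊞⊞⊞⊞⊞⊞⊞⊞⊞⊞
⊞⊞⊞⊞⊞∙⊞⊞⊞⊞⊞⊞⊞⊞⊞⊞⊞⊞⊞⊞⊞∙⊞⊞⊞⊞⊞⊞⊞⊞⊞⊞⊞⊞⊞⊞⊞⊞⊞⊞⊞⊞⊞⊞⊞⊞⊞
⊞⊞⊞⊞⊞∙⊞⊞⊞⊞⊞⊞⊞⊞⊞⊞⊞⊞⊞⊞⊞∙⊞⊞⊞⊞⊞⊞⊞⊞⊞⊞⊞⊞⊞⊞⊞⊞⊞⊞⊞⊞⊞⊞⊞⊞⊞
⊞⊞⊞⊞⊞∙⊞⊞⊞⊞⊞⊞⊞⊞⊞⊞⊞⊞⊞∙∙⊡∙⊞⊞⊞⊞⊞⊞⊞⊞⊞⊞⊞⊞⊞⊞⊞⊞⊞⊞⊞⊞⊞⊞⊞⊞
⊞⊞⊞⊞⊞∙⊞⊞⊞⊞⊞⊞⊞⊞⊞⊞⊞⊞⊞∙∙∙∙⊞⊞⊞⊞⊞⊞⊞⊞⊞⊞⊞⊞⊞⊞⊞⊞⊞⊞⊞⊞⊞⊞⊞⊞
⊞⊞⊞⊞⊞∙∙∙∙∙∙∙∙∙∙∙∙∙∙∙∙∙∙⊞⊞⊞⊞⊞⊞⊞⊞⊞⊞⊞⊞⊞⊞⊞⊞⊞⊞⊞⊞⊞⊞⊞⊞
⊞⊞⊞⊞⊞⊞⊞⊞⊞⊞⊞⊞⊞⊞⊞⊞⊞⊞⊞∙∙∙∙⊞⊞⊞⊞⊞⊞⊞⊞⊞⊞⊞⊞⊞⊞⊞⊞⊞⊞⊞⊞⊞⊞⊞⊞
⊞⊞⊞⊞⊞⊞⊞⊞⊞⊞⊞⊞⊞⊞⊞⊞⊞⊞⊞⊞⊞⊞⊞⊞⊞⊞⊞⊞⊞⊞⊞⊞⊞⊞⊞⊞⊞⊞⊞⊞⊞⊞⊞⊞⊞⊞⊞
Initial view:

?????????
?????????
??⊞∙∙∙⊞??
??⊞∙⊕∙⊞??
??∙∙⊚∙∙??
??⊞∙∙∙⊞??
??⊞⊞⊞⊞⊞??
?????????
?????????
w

?????????
?????????
??⊞⊞∙∙∙⊞?
??⊞⊞∙⊕∙⊞?
??∙∙⊚∙∙∙?
??⊞⊞∙∙∙⊞?
??⊞⊞⊞⊞⊞⊞?
?????????
?????????

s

?????????
??⊞⊞∙∙∙⊞?
??⊞⊞∙⊕∙⊞?
??∙∙∙∙∙∙?
??⊞⊞⊚∙∙⊞?
??⊞⊞⊞⊞⊞⊞?
??⊞⊞⊞⊞⊞??
?????????
?????????

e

?????????
?⊞⊞∙∙∙⊞??
?⊞⊞∙⊕∙⊞??
?∙∙∙∙∙∙??
?⊞⊞∙⊚∙⊞??
?⊞⊞⊞⊞⊞⊞??
?⊞⊞⊞⊞⊞⊞??
?????????
?????????

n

?????????
?????????
?⊞⊞∙∙∙⊞??
?⊞⊞∙⊕∙⊞??
?∙∙∙⊚∙∙??
?⊞⊞∙∙∙⊞??
?⊞⊞⊞⊞⊞⊞??
?⊞⊞⊞⊞⊞⊞??
?????????

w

?????????
?????????
??⊞⊞∙∙∙⊞?
??⊞⊞∙⊕∙⊞?
??∙∙⊚∙∙∙?
??⊞⊞∙∙∙⊞?
??⊞⊞⊞⊞⊞⊞?
??⊞⊞⊞⊞⊞⊞?
?????????

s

?????????
??⊞⊞∙∙∙⊞?
??⊞⊞∙⊕∙⊞?
??∙∙∙∙∙∙?
??⊞⊞⊚∙∙⊞?
??⊞⊞⊞⊞⊞⊞?
??⊞⊞⊞⊞⊞⊞?
?????????
?????????

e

?????????
?⊞⊞∙∙∙⊞??
?⊞⊞∙⊕∙⊞??
?∙∙∙∙∙∙??
?⊞⊞∙⊚∙⊞??
?⊞⊞⊞⊞⊞⊞??
?⊞⊞⊞⊞⊞⊞??
?????????
?????????

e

?????????
⊞⊞∙∙∙⊞???
⊞⊞∙⊕∙⊞⊞??
∙∙∙∙∙∙∙??
⊞⊞∙∙⊚⊞⊞??
⊞⊞⊞⊞⊞⊞⊞??
⊞⊞⊞⊞⊞⊞⊞??
?????????
?????????

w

?????????
?⊞⊞∙∙∙⊞??
?⊞⊞∙⊕∙⊞⊞?
?∙∙∙∙∙∙∙?
?⊞⊞∙⊚∙⊞⊞?
?⊞⊞⊞⊞⊞⊞⊞?
?⊞⊞⊞⊞⊞⊞⊞?
?????????
?????????

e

?????????
⊞⊞∙∙∙⊞???
⊞⊞∙⊕∙⊞⊞??
∙∙∙∙∙∙∙??
⊞⊞∙∙⊚⊞⊞??
⊞⊞⊞⊞⊞⊞⊞??
⊞⊞⊞⊞⊞⊞⊞??
?????????
?????????

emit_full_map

⊞⊞∙∙∙⊞?
⊞⊞∙⊕∙⊞⊞
∙∙∙∙∙∙∙
⊞⊞∙∙⊚⊞⊞
⊞⊞⊞⊞⊞⊞⊞
⊞⊞⊞⊞⊞⊞⊞

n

?????????
?????????
⊞⊞∙∙∙⊞⊞??
⊞⊞∙⊕∙⊞⊞??
∙∙∙∙⊚∙∙??
⊞⊞∙∙∙⊞⊞??
⊞⊞⊞⊞⊞⊞⊞??
⊞⊞⊞⊞⊞⊞⊞??
?????????

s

?????????
⊞⊞∙∙∙⊞⊞??
⊞⊞∙⊕∙⊞⊞??
∙∙∙∙∙∙∙??
⊞⊞∙∙⊚⊞⊞??
⊞⊞⊞⊞⊞⊞⊞??
⊞⊞⊞⊞⊞⊞⊞??
?????????
?????????

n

?????????
?????????
⊞⊞∙∙∙⊞⊞??
⊞⊞∙⊕∙⊞⊞??
∙∙∙∙⊚∙∙??
⊞⊞∙∙∙⊞⊞??
⊞⊞⊞⊞⊞⊞⊞??
⊞⊞⊞⊞⊞⊞⊞??
?????????

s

?????????
⊞⊞∙∙∙⊞⊞??
⊞⊞∙⊕∙⊞⊞??
∙∙∙∙∙∙∙??
⊞⊞∙∙⊚⊞⊞??
⊞⊞⊞⊞⊞⊞⊞??
⊞⊞⊞⊞⊞⊞⊞??
?????????
?????????


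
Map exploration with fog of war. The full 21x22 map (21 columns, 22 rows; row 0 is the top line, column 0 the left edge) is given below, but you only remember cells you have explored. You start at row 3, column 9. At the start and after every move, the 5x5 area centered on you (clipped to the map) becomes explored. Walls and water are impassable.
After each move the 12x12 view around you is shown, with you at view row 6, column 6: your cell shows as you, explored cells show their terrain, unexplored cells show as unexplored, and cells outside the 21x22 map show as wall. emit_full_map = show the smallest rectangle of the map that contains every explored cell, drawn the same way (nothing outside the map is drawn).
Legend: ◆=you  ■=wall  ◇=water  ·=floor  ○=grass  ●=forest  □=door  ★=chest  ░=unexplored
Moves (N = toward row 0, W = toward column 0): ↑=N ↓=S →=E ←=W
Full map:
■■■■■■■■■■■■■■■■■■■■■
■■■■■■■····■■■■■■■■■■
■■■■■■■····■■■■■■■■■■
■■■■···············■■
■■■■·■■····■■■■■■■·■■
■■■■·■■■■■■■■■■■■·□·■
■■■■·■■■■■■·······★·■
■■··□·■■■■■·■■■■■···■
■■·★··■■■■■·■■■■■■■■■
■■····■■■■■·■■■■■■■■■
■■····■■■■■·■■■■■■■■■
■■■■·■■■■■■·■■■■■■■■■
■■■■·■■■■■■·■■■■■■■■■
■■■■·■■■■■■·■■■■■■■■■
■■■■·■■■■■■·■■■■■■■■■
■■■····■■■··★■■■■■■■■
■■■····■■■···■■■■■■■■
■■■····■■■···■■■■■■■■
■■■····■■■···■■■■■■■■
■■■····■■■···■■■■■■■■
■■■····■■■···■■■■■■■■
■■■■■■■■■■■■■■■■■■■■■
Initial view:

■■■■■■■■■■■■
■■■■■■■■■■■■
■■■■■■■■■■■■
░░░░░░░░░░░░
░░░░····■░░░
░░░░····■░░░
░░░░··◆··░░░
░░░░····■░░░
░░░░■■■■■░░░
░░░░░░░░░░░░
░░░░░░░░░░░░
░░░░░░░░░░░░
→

■■■■■■■■■■■■
■■■■■■■■■■■■
■■■■■■■■■■■■
░░░░░░░░░░░░
░░░····■■░░░
░░░····■■░░░
░░░···◆··░░░
░░░····■■░░░
░░░■■■■■■░░░
░░░░░░░░░░░░
░░░░░░░░░░░░
░░░░░░░░░░░░

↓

■■■■■■■■■■■■
■■■■■■■■■■■■
░░░░░░░░░░░░
░░░····■■░░░
░░░····■■░░░
░░░······░░░
░░░···◆■■░░░
░░░■■■■■■░░░
░░░░■■■··░░░
░░░░░░░░░░░░
░░░░░░░░░░░░
░░░░░░░░░░░░

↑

■■■■■■■■■■■■
■■■■■■■■■■■■
■■■■■■■■■■■■
░░░░░░░░░░░░
░░░····■■░░░
░░░····■■░░░
░░░···◆··░░░
░░░····■■░░░
░░░■■■■■■░░░
░░░░■■■··░░░
░░░░░░░░░░░░
░░░░░░░░░░░░

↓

■■■■■■■■■■■■
■■■■■■■■■■■■
░░░░░░░░░░░░
░░░····■■░░░
░░░····■■░░░
░░░······░░░
░░░···◆■■░░░
░░░■■■■■■░░░
░░░░■■■··░░░
░░░░░░░░░░░░
░░░░░░░░░░░░
░░░░░░░░░░░░

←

■■■■■■■■■■■■
■■■■■■■■■■■■
░░░░░░░░░░░░
░░░░····■■░░
░░░░····■■░░
░░░░······░░
░░░░··◆·■■░░
░░░░■■■■■■░░
░░░░■■■■··░░
░░░░░░░░░░░░
░░░░░░░░░░░░
░░░░░░░░░░░░

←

■■■■■■■■■■■■
■■■■■■■■■■■■
░░░░░░░░░░░░
░░░░░····■■░
░░░░■····■■░
░░░░·······░
░░░░■·◆··■■░
░░░░■■■■■■■░
░░░░■■■■■··░
░░░░░░░░░░░░
░░░░░░░░░░░░
░░░░░░░░░░░░

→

■■■■■■■■■■■■
■■■■■■■■■■■■
░░░░░░░░░░░░
░░░░····■■░░
░░░■····■■░░
░░░·······░░
░░░■··◆·■■░░
░░░■■■■■■■░░
░░░■■■■■··░░
░░░░░░░░░░░░
░░░░░░░░░░░░
░░░░░░░░░░░░

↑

■■■■■■■■■■■■
■■■■■■■■■■■■
■■■■■■■■■■■■
░░░░░░░░░░░░
░░░░····■■░░
░░░■····■■░░
░░░···◆···░░
░░░■····■■░░
░░░■■■■■■■░░
░░░■■■■■··░░
░░░░░░░░░░░░
░░░░░░░░░░░░

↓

■■■■■■■■■■■■
■■■■■■■■■■■■
░░░░░░░░░░░░
░░░░····■■░░
░░░■····■■░░
░░░·······░░
░░░■··◆·■■░░
░░░■■■■■■■░░
░░░■■■■■··░░
░░░░░░░░░░░░
░░░░░░░░░░░░
░░░░░░░░░░░░

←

■■■■■■■■■■■■
■■■■■■■■■■■■
░░░░░░░░░░░░
░░░░░····■■░
░░░░■····■■░
░░░░·······░
░░░░■·◆··■■░
░░░░■■■■■■■░
░░░░■■■■■··░
░░░░░░░░░░░░
░░░░░░░░░░░░
░░░░░░░░░░░░

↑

■■■■■■■■■■■■
■■■■■■■■■■■■
■■■■■■■■■■■■
░░░░░░░░░░░░
░░░░■····■■░
░░░░■····■■░
░░░░··◆····░
░░░░■····■■░
░░░░■■■■■■■░
░░░░■■■■■··░
░░░░░░░░░░░░
░░░░░░░░░░░░

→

■■■■■■■■■■■■
■■■■■■■■■■■■
■■■■■■■■■■■■
░░░░░░░░░░░░
░░░■····■■░░
░░░■····■■░░
░░░···◆···░░
░░░■····■■░░
░░░■■■■■■■░░
░░░■■■■■··░░
░░░░░░░░░░░░
░░░░░░░░░░░░

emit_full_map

■····■■
■····■■
···◆···
■····■■
■■■■■■■
■■■■■··

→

■■■■■■■■■■■■
■■■■■■■■■■■■
■■■■■■■■■■■■
░░░░░░░░░░░░
░░■····■■░░░
░░■····■■░░░
░░····◆··░░░
░░■····■■░░░
░░■■■■■■■░░░
░░■■■■■··░░░
░░░░░░░░░░░░
░░░░░░░░░░░░

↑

■■■■■■■■■■■■
■■■■■■■■■■■■
■■■■■■■■■■■■
■■■■■■■■■■■■
░░░░■■■■■░░░
░░■····■■░░░
░░■···◆■■░░░
░░·······░░░
░░■····■■░░░
░░■■■■■■■░░░
░░■■■■■··░░░
░░░░░░░░░░░░

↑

■■■■■■■■■■■■
■■■■■■■■■■■■
■■■■■■■■■■■■
■■■■■■■■■■■■
■■■■■■■■■■■■
░░░░■■■■■░░░
░░■···◆■■░░░
░░■····■■░░░
░░·······░░░
░░■····■■░░░
░░■■■■■■■░░░
░░■■■■■··░░░

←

■■■■■■■■■■■■
■■■■■■■■■■■■
■■■■■■■■■■■■
■■■■■■■■■■■■
■■■■■■■■■■■■
░░░░■■■■■■░░
░░░■··◆·■■░░
░░░■····■■░░
░░░·······░░
░░░■····■■░░
░░░■■■■■■■░░
░░░■■■■■··░░

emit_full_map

░■■■■■■
■··◆·■■
■····■■
·······
■····■■
■■■■■■■
■■■■■··

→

■■■■■■■■■■■■
■■■■■■■■■■■■
■■■■■■■■■■■■
■■■■■■■■■■■■
■■■■■■■■■■■■
░░░■■■■■■░░░
░░■···◆■■░░░
░░■····■■░░░
░░·······░░░
░░■····■■░░░
░░■■■■■■■░░░
░░■■■■■··░░░

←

■■■■■■■■■■■■
■■■■■■■■■■■■
■■■■■■■■■■■■
■■■■■■■■■■■■
■■■■■■■■■■■■
░░░░■■■■■■░░
░░░■··◆·■■░░
░░░■····■■░░
░░░·······░░
░░░■····■■░░
░░░■■■■■■■░░
░░░■■■■■··░░

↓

■■■■■■■■■■■■
■■■■■■■■■■■■
■■■■■■■■■■■■
■■■■■■■■■■■■
░░░░■■■■■■░░
░░░■····■■░░
░░░■··◆·■■░░
░░░·······░░
░░░■····■■░░
░░░■■■■■■■░░
░░░■■■■■··░░
░░░░░░░░░░░░

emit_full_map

░■■■■■■
■····■■
■··◆·■■
·······
■····■■
■■■■■■■
■■■■■··
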